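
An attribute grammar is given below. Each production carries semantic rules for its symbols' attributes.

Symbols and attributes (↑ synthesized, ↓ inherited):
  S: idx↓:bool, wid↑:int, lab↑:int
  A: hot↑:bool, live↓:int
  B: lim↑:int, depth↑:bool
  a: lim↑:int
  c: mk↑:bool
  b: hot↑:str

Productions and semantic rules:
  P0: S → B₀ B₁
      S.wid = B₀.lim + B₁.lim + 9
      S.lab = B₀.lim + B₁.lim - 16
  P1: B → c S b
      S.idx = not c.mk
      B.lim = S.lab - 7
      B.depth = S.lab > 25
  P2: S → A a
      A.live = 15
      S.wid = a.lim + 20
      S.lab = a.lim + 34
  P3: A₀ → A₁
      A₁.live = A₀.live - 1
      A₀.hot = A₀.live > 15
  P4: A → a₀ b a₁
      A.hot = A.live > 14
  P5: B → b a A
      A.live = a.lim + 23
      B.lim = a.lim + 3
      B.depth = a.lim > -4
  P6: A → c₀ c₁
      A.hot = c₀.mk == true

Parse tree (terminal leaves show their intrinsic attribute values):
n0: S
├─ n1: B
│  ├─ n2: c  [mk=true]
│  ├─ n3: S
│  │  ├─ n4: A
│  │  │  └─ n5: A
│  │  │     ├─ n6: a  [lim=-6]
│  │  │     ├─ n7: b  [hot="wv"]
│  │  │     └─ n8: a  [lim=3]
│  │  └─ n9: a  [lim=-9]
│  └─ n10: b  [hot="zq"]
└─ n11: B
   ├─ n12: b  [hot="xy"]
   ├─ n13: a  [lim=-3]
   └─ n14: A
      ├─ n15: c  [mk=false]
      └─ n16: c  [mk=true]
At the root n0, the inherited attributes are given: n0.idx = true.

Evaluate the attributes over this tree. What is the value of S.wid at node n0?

1. n0.idx = true  [given at root]
2. n2.mk = true  [terminal]
3. n3.idx = false  [not c.mk]
4. n4.live = 15  [15]
5. n5.live = 14  [A₀.live - 1]
6. n6.lim = -6  [terminal]
7. n7.hot = "wv"  [terminal]
8. n8.lim = 3  [terminal]
9. n5.hot = false  [A.live > 14]
10. n4.hot = false  [A₀.live > 15]
11. n9.lim = -9  [terminal]
12. n3.wid = 11  [a.lim + 20]
13. n3.lab = 25  [a.lim + 34]
14. n10.hot = "zq"  [terminal]
15. n1.lim = 18  [S.lab - 7]
16. n1.depth = false  [S.lab > 25]
17. n12.hot = "xy"  [terminal]
18. n13.lim = -3  [terminal]
19. n14.live = 20  [a.lim + 23]
20. n15.mk = false  [terminal]
21. n16.mk = true  [terminal]
22. n14.hot = false  [c₀.mk == true]
23. n11.lim = 0  [a.lim + 3]
24. n11.depth = true  [a.lim > -4]
25. n0.wid = 27  [B₀.lim + B₁.lim + 9]
26. n0.lab = 2  [B₀.lim + B₁.lim - 16]

27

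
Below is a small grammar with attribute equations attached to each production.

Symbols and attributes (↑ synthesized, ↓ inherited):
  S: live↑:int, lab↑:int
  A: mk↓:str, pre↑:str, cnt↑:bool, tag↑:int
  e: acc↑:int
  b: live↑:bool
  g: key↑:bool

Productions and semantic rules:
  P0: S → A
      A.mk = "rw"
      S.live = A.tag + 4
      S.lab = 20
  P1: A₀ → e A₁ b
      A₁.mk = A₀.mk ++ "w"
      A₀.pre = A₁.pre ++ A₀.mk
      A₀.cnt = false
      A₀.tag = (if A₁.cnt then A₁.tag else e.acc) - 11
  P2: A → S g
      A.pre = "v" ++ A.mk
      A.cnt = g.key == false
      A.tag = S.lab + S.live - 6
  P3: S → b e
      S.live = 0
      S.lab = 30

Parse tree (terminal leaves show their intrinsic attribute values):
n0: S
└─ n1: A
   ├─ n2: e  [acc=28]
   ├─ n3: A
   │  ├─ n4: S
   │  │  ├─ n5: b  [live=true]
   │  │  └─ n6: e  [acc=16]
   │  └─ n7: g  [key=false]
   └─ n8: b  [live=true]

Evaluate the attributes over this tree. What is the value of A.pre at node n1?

1. n1.mk = "rw"  ["rw"]
2. n2.acc = 28  [terminal]
3. n3.mk = "rww"  [A₀.mk ++ "w"]
4. n5.live = true  [terminal]
5. n6.acc = 16  [terminal]
6. n4.live = 0  [0]
7. n4.lab = 30  [30]
8. n7.key = false  [terminal]
9. n3.pre = "vrww"  ["v" ++ A.mk]
10. n3.cnt = true  [g.key == false]
11. n3.tag = 24  [S.lab + S.live - 6]
12. n8.live = true  [terminal]
13. n1.pre = "vrwwrw"  [A₁.pre ++ A₀.mk]
14. n1.cnt = false  [false]
15. n1.tag = 13  [(if A₁.cnt then A₁.tag else e.acc) - 11]
16. n0.live = 17  [A.tag + 4]
17. n0.lab = 20  [20]

"vrwwrw"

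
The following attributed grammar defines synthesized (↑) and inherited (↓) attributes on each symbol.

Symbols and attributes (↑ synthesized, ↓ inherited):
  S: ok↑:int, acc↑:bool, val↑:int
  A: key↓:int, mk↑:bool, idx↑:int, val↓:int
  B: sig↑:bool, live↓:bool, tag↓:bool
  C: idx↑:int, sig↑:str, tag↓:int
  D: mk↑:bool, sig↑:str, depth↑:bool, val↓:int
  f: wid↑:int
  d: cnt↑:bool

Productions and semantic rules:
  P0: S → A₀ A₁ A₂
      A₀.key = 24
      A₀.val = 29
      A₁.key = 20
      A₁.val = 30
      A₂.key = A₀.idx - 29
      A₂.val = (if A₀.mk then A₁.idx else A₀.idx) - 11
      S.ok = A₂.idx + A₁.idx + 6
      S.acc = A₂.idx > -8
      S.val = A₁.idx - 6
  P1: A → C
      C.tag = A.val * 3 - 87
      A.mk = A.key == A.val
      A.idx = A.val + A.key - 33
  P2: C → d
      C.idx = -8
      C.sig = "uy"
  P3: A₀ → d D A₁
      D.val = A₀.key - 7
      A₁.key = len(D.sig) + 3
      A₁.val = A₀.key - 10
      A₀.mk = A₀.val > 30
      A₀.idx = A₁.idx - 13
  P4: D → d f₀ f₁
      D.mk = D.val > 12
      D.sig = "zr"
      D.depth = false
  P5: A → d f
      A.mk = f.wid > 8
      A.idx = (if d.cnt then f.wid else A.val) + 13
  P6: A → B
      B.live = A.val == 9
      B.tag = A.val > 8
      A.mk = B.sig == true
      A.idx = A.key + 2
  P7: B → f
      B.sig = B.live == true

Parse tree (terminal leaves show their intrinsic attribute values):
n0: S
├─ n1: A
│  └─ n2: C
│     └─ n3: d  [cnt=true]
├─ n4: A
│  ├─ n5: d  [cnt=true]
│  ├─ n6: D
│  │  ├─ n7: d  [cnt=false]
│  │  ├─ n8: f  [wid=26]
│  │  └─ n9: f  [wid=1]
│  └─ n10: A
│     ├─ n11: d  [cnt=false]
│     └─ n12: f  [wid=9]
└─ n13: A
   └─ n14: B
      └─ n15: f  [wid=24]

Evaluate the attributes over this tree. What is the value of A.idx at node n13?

1. n1.key = 24  [24]
2. n1.val = 29  [29]
3. n2.tag = 0  [A.val * 3 - 87]
4. n3.cnt = true  [terminal]
5. n2.idx = -8  [-8]
6. n2.sig = "uy"  ["uy"]
7. n1.mk = false  [A.key == A.val]
8. n1.idx = 20  [A.val + A.key - 33]
9. n4.key = 20  [20]
10. n4.val = 30  [30]
11. n5.cnt = true  [terminal]
12. n6.val = 13  [A₀.key - 7]
13. n7.cnt = false  [terminal]
14. n8.wid = 26  [terminal]
15. n9.wid = 1  [terminal]
16. n6.mk = true  [D.val > 12]
17. n6.sig = "zr"  ["zr"]
18. n6.depth = false  [false]
19. n10.key = 5  [len(D.sig) + 3]
20. n10.val = 10  [A₀.key - 10]
21. n11.cnt = false  [terminal]
22. n12.wid = 9  [terminal]
23. n10.mk = true  [f.wid > 8]
24. n10.idx = 23  [(if d.cnt then f.wid else A.val) + 13]
25. n4.mk = false  [A₀.val > 30]
26. n4.idx = 10  [A₁.idx - 13]
27. n13.key = -9  [A₀.idx - 29]
28. n13.val = 9  [(if A₀.mk then A₁.idx else A₀.idx) - 11]
29. n14.live = true  [A.val == 9]
30. n14.tag = true  [A.val > 8]
31. n15.wid = 24  [terminal]
32. n14.sig = true  [B.live == true]
33. n13.mk = true  [B.sig == true]
34. n13.idx = -7  [A.key + 2]
35. n0.ok = 9  [A₂.idx + A₁.idx + 6]
36. n0.acc = true  [A₂.idx > -8]
37. n0.val = 4  [A₁.idx - 6]

-7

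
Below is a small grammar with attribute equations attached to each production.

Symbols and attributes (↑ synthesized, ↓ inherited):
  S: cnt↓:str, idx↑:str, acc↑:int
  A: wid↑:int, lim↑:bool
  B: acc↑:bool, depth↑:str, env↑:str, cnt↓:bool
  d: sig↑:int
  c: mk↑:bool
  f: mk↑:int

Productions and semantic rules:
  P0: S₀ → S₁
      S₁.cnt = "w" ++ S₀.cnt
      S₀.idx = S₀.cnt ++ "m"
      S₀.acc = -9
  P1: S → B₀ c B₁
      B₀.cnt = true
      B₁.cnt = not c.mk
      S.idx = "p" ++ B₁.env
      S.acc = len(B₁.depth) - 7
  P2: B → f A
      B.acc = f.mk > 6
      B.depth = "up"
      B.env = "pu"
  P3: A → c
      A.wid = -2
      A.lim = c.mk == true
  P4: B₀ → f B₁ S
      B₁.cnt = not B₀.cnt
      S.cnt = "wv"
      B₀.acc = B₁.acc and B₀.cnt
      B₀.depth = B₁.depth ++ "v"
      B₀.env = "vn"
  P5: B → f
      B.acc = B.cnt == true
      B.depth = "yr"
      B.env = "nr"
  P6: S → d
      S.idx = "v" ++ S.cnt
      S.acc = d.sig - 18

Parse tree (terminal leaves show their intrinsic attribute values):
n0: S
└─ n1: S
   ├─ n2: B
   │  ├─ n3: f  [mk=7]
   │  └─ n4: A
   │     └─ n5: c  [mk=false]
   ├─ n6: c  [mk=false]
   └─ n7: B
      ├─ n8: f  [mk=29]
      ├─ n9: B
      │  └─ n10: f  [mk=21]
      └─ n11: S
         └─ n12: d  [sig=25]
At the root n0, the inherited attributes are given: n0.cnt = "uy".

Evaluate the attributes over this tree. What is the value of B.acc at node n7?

1. n0.cnt = "uy"  [given at root]
2. n1.cnt = "wuy"  ["w" ++ S₀.cnt]
3. n2.cnt = true  [true]
4. n3.mk = 7  [terminal]
5. n5.mk = false  [terminal]
6. n4.wid = -2  [-2]
7. n4.lim = false  [c.mk == true]
8. n2.acc = true  [f.mk > 6]
9. n2.depth = "up"  ["up"]
10. n2.env = "pu"  ["pu"]
11. n6.mk = false  [terminal]
12. n7.cnt = true  [not c.mk]
13. n8.mk = 29  [terminal]
14. n9.cnt = false  [not B₀.cnt]
15. n10.mk = 21  [terminal]
16. n9.acc = false  [B.cnt == true]
17. n9.depth = "yr"  ["yr"]
18. n9.env = "nr"  ["nr"]
19. n11.cnt = "wv"  ["wv"]
20. n12.sig = 25  [terminal]
21. n11.idx = "vwv"  ["v" ++ S.cnt]
22. n11.acc = 7  [d.sig - 18]
23. n7.acc = false  [B₁.acc and B₀.cnt]
24. n7.depth = "yrv"  [B₁.depth ++ "v"]
25. n7.env = "vn"  ["vn"]
26. n1.idx = "pvn"  ["p" ++ B₁.env]
27. n1.acc = -4  [len(B₁.depth) - 7]
28. n0.idx = "uym"  [S₀.cnt ++ "m"]
29. n0.acc = -9  [-9]

false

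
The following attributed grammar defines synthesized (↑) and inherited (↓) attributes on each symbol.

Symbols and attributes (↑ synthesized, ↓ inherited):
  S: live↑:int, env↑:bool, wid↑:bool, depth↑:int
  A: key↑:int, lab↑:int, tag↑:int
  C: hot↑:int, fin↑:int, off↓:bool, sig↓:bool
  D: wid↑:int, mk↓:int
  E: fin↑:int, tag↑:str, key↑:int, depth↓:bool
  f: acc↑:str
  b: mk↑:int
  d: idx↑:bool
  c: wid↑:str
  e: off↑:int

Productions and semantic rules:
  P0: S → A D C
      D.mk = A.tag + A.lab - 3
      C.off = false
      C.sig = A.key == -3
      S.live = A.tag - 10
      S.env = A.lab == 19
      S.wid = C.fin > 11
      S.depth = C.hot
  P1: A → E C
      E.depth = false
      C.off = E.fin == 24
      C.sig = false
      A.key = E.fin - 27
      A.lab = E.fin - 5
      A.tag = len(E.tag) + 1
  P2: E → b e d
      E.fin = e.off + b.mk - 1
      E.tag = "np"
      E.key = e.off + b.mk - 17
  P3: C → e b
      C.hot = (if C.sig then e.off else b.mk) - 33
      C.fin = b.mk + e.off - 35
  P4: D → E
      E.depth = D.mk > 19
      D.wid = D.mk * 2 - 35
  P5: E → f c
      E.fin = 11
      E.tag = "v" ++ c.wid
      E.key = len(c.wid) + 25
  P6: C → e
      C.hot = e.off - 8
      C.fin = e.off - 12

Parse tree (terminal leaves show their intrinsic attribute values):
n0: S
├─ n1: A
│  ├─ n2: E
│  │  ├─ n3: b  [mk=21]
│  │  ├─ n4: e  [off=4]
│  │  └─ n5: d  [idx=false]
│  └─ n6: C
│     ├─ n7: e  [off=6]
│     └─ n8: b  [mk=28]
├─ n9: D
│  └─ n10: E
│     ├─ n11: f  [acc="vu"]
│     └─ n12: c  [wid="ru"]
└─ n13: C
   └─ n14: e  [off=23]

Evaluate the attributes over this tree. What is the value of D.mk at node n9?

19

1. n2.depth = false  [false]
2. n3.mk = 21  [terminal]
3. n4.off = 4  [terminal]
4. n5.idx = false  [terminal]
5. n2.fin = 24  [e.off + b.mk - 1]
6. n2.tag = "np"  ["np"]
7. n2.key = 8  [e.off + b.mk - 17]
8. n6.off = true  [E.fin == 24]
9. n6.sig = false  [false]
10. n7.off = 6  [terminal]
11. n8.mk = 28  [terminal]
12. n6.hot = -5  [(if C.sig then e.off else b.mk) - 33]
13. n6.fin = -1  [b.mk + e.off - 35]
14. n1.key = -3  [E.fin - 27]
15. n1.lab = 19  [E.fin - 5]
16. n1.tag = 3  [len(E.tag) + 1]
17. n9.mk = 19  [A.tag + A.lab - 3]
18. n10.depth = false  [D.mk > 19]
19. n11.acc = "vu"  [terminal]
20. n12.wid = "ru"  [terminal]
21. n10.fin = 11  [11]
22. n10.tag = "vru"  ["v" ++ c.wid]
23. n10.key = 27  [len(c.wid) + 25]
24. n9.wid = 3  [D.mk * 2 - 35]
25. n13.off = false  [false]
26. n13.sig = true  [A.key == -3]
27. n14.off = 23  [terminal]
28. n13.hot = 15  [e.off - 8]
29. n13.fin = 11  [e.off - 12]
30. n0.live = -7  [A.tag - 10]
31. n0.env = true  [A.lab == 19]
32. n0.wid = false  [C.fin > 11]
33. n0.depth = 15  [C.hot]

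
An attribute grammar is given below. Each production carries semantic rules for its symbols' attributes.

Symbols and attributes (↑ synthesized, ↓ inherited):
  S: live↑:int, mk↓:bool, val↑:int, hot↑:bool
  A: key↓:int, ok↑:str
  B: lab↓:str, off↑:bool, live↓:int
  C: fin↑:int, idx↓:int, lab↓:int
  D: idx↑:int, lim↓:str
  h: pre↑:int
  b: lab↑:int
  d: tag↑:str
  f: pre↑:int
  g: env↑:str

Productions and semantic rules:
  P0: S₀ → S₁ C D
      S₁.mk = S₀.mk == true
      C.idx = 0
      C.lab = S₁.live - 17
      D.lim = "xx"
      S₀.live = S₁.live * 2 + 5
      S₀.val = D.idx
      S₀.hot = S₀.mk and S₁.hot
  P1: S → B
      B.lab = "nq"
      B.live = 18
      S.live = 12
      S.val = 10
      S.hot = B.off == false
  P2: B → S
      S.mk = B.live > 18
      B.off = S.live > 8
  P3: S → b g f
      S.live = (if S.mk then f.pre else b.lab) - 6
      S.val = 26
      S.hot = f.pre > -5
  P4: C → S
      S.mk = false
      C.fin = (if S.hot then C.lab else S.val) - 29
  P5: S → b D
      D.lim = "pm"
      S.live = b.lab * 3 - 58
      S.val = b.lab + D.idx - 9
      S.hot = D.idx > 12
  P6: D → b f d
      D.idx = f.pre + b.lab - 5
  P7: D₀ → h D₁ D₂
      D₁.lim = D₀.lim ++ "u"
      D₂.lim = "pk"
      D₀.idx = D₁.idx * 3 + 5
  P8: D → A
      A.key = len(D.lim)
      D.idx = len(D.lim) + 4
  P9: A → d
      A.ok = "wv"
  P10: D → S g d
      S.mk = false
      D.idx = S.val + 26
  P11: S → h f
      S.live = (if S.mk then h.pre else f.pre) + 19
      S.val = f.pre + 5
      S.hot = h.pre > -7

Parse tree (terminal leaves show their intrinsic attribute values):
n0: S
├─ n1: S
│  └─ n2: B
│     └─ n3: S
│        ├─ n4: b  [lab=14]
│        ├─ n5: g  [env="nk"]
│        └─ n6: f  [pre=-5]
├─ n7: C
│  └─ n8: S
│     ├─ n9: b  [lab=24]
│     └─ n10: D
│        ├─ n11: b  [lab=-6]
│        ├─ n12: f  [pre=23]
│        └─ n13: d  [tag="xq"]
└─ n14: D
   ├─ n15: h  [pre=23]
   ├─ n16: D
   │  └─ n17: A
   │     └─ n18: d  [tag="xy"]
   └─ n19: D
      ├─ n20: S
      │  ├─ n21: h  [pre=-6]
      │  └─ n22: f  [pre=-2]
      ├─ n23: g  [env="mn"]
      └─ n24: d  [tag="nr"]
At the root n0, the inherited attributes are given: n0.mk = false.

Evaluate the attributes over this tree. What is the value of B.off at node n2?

1. n0.mk = false  [given at root]
2. n1.mk = false  [S₀.mk == true]
3. n2.lab = "nq"  ["nq"]
4. n2.live = 18  [18]
5. n3.mk = false  [B.live > 18]
6. n4.lab = 14  [terminal]
7. n5.env = "nk"  [terminal]
8. n6.pre = -5  [terminal]
9. n3.live = 8  [(if S.mk then f.pre else b.lab) - 6]
10. n3.val = 26  [26]
11. n3.hot = false  [f.pre > -5]
12. n2.off = false  [S.live > 8]
13. n1.live = 12  [12]
14. n1.val = 10  [10]
15. n1.hot = true  [B.off == false]
16. n7.idx = 0  [0]
17. n7.lab = -5  [S₁.live - 17]
18. n8.mk = false  [false]
19. n9.lab = 24  [terminal]
20. n10.lim = "pm"  ["pm"]
21. n11.lab = -6  [terminal]
22. n12.pre = 23  [terminal]
23. n13.tag = "xq"  [terminal]
24. n10.idx = 12  [f.pre + b.lab - 5]
25. n8.live = 14  [b.lab * 3 - 58]
26. n8.val = 27  [b.lab + D.idx - 9]
27. n8.hot = false  [D.idx > 12]
28. n7.fin = -2  [(if S.hot then C.lab else S.val) - 29]
29. n14.lim = "xx"  ["xx"]
30. n15.pre = 23  [terminal]
31. n16.lim = "xxu"  [D₀.lim ++ "u"]
32. n17.key = 3  [len(D.lim)]
33. n18.tag = "xy"  [terminal]
34. n17.ok = "wv"  ["wv"]
35. n16.idx = 7  [len(D.lim) + 4]
36. n19.lim = "pk"  ["pk"]
37. n20.mk = false  [false]
38. n21.pre = -6  [terminal]
39. n22.pre = -2  [terminal]
40. n20.live = 17  [(if S.mk then h.pre else f.pre) + 19]
41. n20.val = 3  [f.pre + 5]
42. n20.hot = true  [h.pre > -7]
43. n23.env = "mn"  [terminal]
44. n24.tag = "nr"  [terminal]
45. n19.idx = 29  [S.val + 26]
46. n14.idx = 26  [D₁.idx * 3 + 5]
47. n0.live = 29  [S₁.live * 2 + 5]
48. n0.val = 26  [D.idx]
49. n0.hot = false  [S₀.mk and S₁.hot]

false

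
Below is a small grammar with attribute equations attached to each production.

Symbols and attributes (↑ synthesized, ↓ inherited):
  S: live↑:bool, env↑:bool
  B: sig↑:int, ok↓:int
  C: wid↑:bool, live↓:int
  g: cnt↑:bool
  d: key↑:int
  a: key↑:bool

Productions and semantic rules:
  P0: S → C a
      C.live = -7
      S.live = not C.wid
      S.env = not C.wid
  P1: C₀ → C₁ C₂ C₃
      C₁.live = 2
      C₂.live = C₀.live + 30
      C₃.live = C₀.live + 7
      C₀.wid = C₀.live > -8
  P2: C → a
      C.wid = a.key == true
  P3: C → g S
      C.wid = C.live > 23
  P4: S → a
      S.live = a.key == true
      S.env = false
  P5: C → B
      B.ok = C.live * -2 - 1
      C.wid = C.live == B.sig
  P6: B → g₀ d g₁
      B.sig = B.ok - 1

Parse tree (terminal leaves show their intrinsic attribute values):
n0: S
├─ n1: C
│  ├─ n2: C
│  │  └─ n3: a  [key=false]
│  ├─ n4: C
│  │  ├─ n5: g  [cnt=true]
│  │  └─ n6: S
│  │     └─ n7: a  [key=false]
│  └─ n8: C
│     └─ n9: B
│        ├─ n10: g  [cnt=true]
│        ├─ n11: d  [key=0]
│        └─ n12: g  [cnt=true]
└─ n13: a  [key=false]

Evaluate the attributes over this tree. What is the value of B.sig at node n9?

1. n1.live = -7  [-7]
2. n2.live = 2  [2]
3. n3.key = false  [terminal]
4. n2.wid = false  [a.key == true]
5. n4.live = 23  [C₀.live + 30]
6. n5.cnt = true  [terminal]
7. n7.key = false  [terminal]
8. n6.live = false  [a.key == true]
9. n6.env = false  [false]
10. n4.wid = false  [C.live > 23]
11. n8.live = 0  [C₀.live + 7]
12. n9.ok = -1  [C.live * -2 - 1]
13. n10.cnt = true  [terminal]
14. n11.key = 0  [terminal]
15. n12.cnt = true  [terminal]
16. n9.sig = -2  [B.ok - 1]
17. n8.wid = false  [C.live == B.sig]
18. n1.wid = true  [C₀.live > -8]
19. n13.key = false  [terminal]
20. n0.live = false  [not C.wid]
21. n0.env = false  [not C.wid]

-2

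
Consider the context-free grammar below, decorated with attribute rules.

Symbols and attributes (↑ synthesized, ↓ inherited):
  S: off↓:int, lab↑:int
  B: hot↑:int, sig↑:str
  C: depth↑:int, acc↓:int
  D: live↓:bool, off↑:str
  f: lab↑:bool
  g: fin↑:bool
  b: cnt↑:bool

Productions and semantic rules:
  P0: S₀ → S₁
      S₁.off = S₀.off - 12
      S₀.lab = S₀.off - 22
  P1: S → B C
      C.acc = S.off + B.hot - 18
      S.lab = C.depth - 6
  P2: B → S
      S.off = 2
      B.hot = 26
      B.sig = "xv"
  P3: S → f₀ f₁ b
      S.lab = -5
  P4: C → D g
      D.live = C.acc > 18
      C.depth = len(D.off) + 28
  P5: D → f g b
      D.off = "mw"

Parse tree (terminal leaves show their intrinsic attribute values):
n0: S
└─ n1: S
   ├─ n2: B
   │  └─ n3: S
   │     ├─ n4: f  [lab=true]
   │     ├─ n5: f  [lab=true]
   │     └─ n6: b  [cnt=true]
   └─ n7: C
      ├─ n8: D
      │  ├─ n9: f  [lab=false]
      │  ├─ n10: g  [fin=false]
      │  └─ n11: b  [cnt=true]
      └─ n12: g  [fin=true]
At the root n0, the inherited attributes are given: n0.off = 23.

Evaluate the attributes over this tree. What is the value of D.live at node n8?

true

1. n0.off = 23  [given at root]
2. n1.off = 11  [S₀.off - 12]
3. n3.off = 2  [2]
4. n4.lab = true  [terminal]
5. n5.lab = true  [terminal]
6. n6.cnt = true  [terminal]
7. n3.lab = -5  [-5]
8. n2.hot = 26  [26]
9. n2.sig = "xv"  ["xv"]
10. n7.acc = 19  [S.off + B.hot - 18]
11. n8.live = true  [C.acc > 18]
12. n9.lab = false  [terminal]
13. n10.fin = false  [terminal]
14. n11.cnt = true  [terminal]
15. n8.off = "mw"  ["mw"]
16. n12.fin = true  [terminal]
17. n7.depth = 30  [len(D.off) + 28]
18. n1.lab = 24  [C.depth - 6]
19. n0.lab = 1  [S₀.off - 22]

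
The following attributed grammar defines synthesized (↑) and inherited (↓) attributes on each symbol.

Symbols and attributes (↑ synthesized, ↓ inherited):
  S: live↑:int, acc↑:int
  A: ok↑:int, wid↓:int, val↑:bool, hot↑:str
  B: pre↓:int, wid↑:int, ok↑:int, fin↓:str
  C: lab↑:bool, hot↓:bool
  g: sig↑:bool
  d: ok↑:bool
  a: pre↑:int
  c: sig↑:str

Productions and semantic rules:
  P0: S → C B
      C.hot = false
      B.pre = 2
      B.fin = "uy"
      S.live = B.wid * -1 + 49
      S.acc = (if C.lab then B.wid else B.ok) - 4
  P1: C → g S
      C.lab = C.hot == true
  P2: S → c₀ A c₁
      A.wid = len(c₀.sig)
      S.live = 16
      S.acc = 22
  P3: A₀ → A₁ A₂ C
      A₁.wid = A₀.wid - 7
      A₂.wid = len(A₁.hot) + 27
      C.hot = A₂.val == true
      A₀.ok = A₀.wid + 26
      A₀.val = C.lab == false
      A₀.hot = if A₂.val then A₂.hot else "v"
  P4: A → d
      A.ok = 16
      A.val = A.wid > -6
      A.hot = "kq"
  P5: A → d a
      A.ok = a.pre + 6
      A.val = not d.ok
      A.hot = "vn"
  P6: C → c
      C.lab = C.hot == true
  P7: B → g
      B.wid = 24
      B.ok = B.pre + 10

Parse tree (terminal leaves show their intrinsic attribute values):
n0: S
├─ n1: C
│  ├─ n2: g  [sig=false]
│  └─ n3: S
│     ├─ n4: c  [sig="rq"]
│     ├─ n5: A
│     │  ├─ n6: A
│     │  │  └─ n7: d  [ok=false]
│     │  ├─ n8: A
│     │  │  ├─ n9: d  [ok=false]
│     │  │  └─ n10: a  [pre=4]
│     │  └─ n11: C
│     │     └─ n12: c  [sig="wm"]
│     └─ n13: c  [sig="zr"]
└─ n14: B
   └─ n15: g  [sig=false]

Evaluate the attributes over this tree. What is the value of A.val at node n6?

1. n1.hot = false  [false]
2. n2.sig = false  [terminal]
3. n4.sig = "rq"  [terminal]
4. n5.wid = 2  [len(c₀.sig)]
5. n6.wid = -5  [A₀.wid - 7]
6. n7.ok = false  [terminal]
7. n6.ok = 16  [16]
8. n6.val = true  [A.wid > -6]
9. n6.hot = "kq"  ["kq"]
10. n8.wid = 29  [len(A₁.hot) + 27]
11. n9.ok = false  [terminal]
12. n10.pre = 4  [terminal]
13. n8.ok = 10  [a.pre + 6]
14. n8.val = true  [not d.ok]
15. n8.hot = "vn"  ["vn"]
16. n11.hot = true  [A₂.val == true]
17. n12.sig = "wm"  [terminal]
18. n11.lab = true  [C.hot == true]
19. n5.ok = 28  [A₀.wid + 26]
20. n5.val = false  [C.lab == false]
21. n5.hot = "vn"  [if A₂.val then A₂.hot else "v"]
22. n13.sig = "zr"  [terminal]
23. n3.live = 16  [16]
24. n3.acc = 22  [22]
25. n1.lab = false  [C.hot == true]
26. n14.pre = 2  [2]
27. n14.fin = "uy"  ["uy"]
28. n15.sig = false  [terminal]
29. n14.wid = 24  [24]
30. n14.ok = 12  [B.pre + 10]
31. n0.live = 25  [B.wid * -1 + 49]
32. n0.acc = 8  [(if C.lab then B.wid else B.ok) - 4]

true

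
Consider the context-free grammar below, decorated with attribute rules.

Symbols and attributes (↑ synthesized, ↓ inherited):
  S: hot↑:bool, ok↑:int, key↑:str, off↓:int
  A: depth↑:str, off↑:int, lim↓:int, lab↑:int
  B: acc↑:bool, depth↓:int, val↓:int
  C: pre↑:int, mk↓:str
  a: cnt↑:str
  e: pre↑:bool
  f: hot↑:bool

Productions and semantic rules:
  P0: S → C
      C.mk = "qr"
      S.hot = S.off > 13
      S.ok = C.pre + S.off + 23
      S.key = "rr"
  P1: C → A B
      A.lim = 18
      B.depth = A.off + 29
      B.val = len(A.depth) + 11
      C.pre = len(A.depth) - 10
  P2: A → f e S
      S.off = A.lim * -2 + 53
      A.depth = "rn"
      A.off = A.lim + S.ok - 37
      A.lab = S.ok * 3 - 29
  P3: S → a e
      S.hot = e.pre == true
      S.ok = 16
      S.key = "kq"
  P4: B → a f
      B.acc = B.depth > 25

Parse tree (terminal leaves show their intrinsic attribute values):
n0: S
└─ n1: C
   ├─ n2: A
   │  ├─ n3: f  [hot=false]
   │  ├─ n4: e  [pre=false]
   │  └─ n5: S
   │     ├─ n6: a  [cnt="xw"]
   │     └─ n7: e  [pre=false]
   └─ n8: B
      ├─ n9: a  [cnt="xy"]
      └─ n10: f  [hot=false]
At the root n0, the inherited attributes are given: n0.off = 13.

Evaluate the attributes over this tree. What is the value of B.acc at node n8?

1. n0.off = 13  [given at root]
2. n1.mk = "qr"  ["qr"]
3. n2.lim = 18  [18]
4. n3.hot = false  [terminal]
5. n4.pre = false  [terminal]
6. n5.off = 17  [A.lim * -2 + 53]
7. n6.cnt = "xw"  [terminal]
8. n7.pre = false  [terminal]
9. n5.hot = false  [e.pre == true]
10. n5.ok = 16  [16]
11. n5.key = "kq"  ["kq"]
12. n2.depth = "rn"  ["rn"]
13. n2.off = -3  [A.lim + S.ok - 37]
14. n2.lab = 19  [S.ok * 3 - 29]
15. n8.depth = 26  [A.off + 29]
16. n8.val = 13  [len(A.depth) + 11]
17. n9.cnt = "xy"  [terminal]
18. n10.hot = false  [terminal]
19. n8.acc = true  [B.depth > 25]
20. n1.pre = -8  [len(A.depth) - 10]
21. n0.hot = false  [S.off > 13]
22. n0.ok = 28  [C.pre + S.off + 23]
23. n0.key = "rr"  ["rr"]

true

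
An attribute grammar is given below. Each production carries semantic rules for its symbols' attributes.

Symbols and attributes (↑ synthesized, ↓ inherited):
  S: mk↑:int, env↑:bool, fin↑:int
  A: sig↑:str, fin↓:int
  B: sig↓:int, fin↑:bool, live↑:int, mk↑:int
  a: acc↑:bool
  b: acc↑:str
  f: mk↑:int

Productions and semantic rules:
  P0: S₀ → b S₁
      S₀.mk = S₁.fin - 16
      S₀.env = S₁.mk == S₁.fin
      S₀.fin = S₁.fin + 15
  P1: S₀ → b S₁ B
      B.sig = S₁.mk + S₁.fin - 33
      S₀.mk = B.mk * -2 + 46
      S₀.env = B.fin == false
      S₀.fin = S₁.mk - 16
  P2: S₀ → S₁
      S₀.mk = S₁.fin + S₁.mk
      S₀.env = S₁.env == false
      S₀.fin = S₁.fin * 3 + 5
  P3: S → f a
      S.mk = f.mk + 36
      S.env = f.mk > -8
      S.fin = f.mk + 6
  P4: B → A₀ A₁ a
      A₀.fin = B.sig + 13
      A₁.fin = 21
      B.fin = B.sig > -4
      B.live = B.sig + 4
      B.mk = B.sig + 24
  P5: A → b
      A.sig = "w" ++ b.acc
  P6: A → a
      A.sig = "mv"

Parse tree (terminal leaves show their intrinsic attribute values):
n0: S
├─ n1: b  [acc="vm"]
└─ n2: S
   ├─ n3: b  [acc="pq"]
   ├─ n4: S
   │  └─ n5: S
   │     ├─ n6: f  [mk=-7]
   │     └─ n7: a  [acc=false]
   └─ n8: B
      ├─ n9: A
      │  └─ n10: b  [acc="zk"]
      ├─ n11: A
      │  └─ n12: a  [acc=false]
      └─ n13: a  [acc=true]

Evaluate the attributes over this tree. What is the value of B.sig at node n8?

1. n1.acc = "vm"  [terminal]
2. n3.acc = "pq"  [terminal]
3. n6.mk = -7  [terminal]
4. n7.acc = false  [terminal]
5. n5.mk = 29  [f.mk + 36]
6. n5.env = true  [f.mk > -8]
7. n5.fin = -1  [f.mk + 6]
8. n4.mk = 28  [S₁.fin + S₁.mk]
9. n4.env = false  [S₁.env == false]
10. n4.fin = 2  [S₁.fin * 3 + 5]
11. n8.sig = -3  [S₁.mk + S₁.fin - 33]
12. n9.fin = 10  [B.sig + 13]
13. n10.acc = "zk"  [terminal]
14. n9.sig = "wzk"  ["w" ++ b.acc]
15. n11.fin = 21  [21]
16. n12.acc = false  [terminal]
17. n11.sig = "mv"  ["mv"]
18. n13.acc = true  [terminal]
19. n8.fin = true  [B.sig > -4]
20. n8.live = 1  [B.sig + 4]
21. n8.mk = 21  [B.sig + 24]
22. n2.mk = 4  [B.mk * -2 + 46]
23. n2.env = false  [B.fin == false]
24. n2.fin = 12  [S₁.mk - 16]
25. n0.mk = -4  [S₁.fin - 16]
26. n0.env = false  [S₁.mk == S₁.fin]
27. n0.fin = 27  [S₁.fin + 15]

-3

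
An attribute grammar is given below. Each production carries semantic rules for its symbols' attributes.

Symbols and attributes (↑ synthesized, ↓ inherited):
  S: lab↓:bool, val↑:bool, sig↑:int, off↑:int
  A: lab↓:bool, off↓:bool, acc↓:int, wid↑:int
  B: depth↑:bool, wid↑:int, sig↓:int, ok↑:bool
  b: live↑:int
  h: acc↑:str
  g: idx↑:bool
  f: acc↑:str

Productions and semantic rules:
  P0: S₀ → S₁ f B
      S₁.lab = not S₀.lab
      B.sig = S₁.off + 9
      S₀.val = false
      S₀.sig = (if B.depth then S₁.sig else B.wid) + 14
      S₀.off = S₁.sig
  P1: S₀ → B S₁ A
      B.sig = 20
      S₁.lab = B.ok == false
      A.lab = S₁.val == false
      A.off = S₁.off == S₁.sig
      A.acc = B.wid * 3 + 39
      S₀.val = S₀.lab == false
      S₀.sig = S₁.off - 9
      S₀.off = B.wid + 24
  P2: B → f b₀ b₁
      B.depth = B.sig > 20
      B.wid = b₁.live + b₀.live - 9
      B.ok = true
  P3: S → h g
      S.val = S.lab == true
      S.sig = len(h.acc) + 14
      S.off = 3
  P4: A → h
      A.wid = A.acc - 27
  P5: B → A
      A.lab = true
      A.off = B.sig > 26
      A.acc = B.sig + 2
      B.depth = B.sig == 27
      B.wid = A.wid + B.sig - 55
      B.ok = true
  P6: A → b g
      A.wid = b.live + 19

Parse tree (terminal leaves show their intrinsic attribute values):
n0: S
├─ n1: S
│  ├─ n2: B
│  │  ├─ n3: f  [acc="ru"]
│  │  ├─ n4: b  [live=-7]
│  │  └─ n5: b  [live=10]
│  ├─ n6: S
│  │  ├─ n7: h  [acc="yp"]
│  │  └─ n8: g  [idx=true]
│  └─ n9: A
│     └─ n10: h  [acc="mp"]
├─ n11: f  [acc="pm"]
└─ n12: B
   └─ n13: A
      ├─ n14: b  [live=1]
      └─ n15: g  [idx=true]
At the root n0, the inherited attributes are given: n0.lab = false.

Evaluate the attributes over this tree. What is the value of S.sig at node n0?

1. n0.lab = false  [given at root]
2. n1.lab = true  [not S₀.lab]
3. n2.sig = 20  [20]
4. n3.acc = "ru"  [terminal]
5. n4.live = -7  [terminal]
6. n5.live = 10  [terminal]
7. n2.depth = false  [B.sig > 20]
8. n2.wid = -6  [b₁.live + b₀.live - 9]
9. n2.ok = true  [true]
10. n6.lab = false  [B.ok == false]
11. n7.acc = "yp"  [terminal]
12. n8.idx = true  [terminal]
13. n6.val = false  [S.lab == true]
14. n6.sig = 16  [len(h.acc) + 14]
15. n6.off = 3  [3]
16. n9.lab = true  [S₁.val == false]
17. n9.off = false  [S₁.off == S₁.sig]
18. n9.acc = 21  [B.wid * 3 + 39]
19. n10.acc = "mp"  [terminal]
20. n9.wid = -6  [A.acc - 27]
21. n1.val = false  [S₀.lab == false]
22. n1.sig = -6  [S₁.off - 9]
23. n1.off = 18  [B.wid + 24]
24. n11.acc = "pm"  [terminal]
25. n12.sig = 27  [S₁.off + 9]
26. n13.lab = true  [true]
27. n13.off = true  [B.sig > 26]
28. n13.acc = 29  [B.sig + 2]
29. n14.live = 1  [terminal]
30. n15.idx = true  [terminal]
31. n13.wid = 20  [b.live + 19]
32. n12.depth = true  [B.sig == 27]
33. n12.wid = -8  [A.wid + B.sig - 55]
34. n12.ok = true  [true]
35. n0.val = false  [false]
36. n0.sig = 8  [(if B.depth then S₁.sig else B.wid) + 14]
37. n0.off = -6  [S₁.sig]

8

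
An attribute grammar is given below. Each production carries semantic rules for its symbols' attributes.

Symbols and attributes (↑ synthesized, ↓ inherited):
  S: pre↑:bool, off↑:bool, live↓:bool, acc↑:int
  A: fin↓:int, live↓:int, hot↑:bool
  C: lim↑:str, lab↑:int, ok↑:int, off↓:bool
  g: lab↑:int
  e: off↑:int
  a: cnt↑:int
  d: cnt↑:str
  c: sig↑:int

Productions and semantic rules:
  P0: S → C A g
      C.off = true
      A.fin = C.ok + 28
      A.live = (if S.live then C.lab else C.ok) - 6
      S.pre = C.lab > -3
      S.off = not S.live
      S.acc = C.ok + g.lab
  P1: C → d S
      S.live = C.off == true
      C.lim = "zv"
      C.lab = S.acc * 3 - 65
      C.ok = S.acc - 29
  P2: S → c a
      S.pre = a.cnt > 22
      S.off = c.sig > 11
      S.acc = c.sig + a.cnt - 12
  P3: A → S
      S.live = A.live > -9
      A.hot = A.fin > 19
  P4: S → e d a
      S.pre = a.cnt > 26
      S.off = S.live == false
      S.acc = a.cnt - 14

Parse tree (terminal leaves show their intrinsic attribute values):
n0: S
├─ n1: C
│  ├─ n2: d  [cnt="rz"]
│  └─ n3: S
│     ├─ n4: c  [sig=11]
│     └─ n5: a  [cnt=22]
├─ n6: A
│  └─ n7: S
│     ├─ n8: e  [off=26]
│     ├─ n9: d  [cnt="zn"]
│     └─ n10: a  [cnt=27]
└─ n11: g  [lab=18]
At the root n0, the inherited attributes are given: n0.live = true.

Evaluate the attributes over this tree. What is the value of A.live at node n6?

1. n0.live = true  [given at root]
2. n1.off = true  [true]
3. n2.cnt = "rz"  [terminal]
4. n3.live = true  [C.off == true]
5. n4.sig = 11  [terminal]
6. n5.cnt = 22  [terminal]
7. n3.pre = false  [a.cnt > 22]
8. n3.off = false  [c.sig > 11]
9. n3.acc = 21  [c.sig + a.cnt - 12]
10. n1.lim = "zv"  ["zv"]
11. n1.lab = -2  [S.acc * 3 - 65]
12. n1.ok = -8  [S.acc - 29]
13. n6.fin = 20  [C.ok + 28]
14. n6.live = -8  [(if S.live then C.lab else C.ok) - 6]
15. n7.live = true  [A.live > -9]
16. n8.off = 26  [terminal]
17. n9.cnt = "zn"  [terminal]
18. n10.cnt = 27  [terminal]
19. n7.pre = true  [a.cnt > 26]
20. n7.off = false  [S.live == false]
21. n7.acc = 13  [a.cnt - 14]
22. n6.hot = true  [A.fin > 19]
23. n11.lab = 18  [terminal]
24. n0.pre = true  [C.lab > -3]
25. n0.off = false  [not S.live]
26. n0.acc = 10  [C.ok + g.lab]

-8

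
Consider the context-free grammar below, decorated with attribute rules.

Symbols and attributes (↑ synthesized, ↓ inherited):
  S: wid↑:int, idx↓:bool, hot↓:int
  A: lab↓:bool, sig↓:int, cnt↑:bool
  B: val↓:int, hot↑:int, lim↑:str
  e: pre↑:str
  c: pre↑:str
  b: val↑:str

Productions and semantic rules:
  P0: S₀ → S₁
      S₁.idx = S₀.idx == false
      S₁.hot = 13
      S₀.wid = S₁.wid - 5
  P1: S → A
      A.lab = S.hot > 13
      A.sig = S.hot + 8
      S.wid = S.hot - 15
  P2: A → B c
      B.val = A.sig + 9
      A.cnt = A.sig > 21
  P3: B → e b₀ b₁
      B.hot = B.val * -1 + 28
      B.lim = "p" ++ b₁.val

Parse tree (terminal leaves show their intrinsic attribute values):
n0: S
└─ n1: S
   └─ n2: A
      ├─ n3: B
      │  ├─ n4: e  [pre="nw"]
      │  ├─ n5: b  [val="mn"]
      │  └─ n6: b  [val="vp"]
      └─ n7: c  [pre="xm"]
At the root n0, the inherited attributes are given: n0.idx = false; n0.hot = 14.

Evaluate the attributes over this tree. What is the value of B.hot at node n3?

1. n0.idx = false  [given at root]
2. n0.hot = 14  [given at root]
3. n1.idx = true  [S₀.idx == false]
4. n1.hot = 13  [13]
5. n2.lab = false  [S.hot > 13]
6. n2.sig = 21  [S.hot + 8]
7. n3.val = 30  [A.sig + 9]
8. n4.pre = "nw"  [terminal]
9. n5.val = "mn"  [terminal]
10. n6.val = "vp"  [terminal]
11. n3.hot = -2  [B.val * -1 + 28]
12. n3.lim = "pvp"  ["p" ++ b₁.val]
13. n7.pre = "xm"  [terminal]
14. n2.cnt = false  [A.sig > 21]
15. n1.wid = -2  [S.hot - 15]
16. n0.wid = -7  [S₁.wid - 5]

-2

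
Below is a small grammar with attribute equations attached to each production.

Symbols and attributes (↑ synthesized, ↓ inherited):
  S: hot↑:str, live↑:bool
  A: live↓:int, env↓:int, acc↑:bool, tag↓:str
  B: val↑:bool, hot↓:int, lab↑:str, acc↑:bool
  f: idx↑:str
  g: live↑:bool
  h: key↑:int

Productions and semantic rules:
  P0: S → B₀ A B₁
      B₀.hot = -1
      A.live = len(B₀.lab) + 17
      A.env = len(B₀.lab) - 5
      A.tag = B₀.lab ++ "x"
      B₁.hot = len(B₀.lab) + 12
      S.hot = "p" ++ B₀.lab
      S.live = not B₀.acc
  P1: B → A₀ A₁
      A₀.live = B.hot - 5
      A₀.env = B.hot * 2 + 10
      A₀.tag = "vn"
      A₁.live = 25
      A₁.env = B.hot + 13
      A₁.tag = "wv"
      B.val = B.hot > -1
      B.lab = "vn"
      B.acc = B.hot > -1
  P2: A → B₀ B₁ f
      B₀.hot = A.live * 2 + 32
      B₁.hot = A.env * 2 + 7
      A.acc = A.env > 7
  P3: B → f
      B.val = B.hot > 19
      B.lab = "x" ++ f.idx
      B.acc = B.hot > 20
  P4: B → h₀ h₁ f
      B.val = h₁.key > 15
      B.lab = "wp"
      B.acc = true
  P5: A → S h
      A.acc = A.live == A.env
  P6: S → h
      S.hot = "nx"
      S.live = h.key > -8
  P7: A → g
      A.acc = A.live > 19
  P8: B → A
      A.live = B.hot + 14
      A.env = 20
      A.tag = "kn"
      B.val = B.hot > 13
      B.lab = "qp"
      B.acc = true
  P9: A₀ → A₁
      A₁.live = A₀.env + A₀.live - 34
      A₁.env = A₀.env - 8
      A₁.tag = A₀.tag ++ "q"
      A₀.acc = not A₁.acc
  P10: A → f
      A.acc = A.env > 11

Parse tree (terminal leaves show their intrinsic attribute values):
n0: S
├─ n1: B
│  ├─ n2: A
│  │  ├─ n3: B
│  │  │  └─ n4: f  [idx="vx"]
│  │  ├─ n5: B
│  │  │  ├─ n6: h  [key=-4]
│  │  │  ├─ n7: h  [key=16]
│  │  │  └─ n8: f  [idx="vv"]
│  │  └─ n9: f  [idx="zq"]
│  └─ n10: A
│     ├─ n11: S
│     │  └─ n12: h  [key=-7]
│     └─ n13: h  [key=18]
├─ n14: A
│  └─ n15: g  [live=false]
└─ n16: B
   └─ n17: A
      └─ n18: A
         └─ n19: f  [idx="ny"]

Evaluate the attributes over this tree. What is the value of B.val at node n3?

true

1. n1.hot = -1  [-1]
2. n2.live = -6  [B.hot - 5]
3. n2.env = 8  [B.hot * 2 + 10]
4. n2.tag = "vn"  ["vn"]
5. n3.hot = 20  [A.live * 2 + 32]
6. n4.idx = "vx"  [terminal]
7. n3.val = true  [B.hot > 19]
8. n3.lab = "xvx"  ["x" ++ f.idx]
9. n3.acc = false  [B.hot > 20]
10. n5.hot = 23  [A.env * 2 + 7]
11. n6.key = -4  [terminal]
12. n7.key = 16  [terminal]
13. n8.idx = "vv"  [terminal]
14. n5.val = true  [h₁.key > 15]
15. n5.lab = "wp"  ["wp"]
16. n5.acc = true  [true]
17. n9.idx = "zq"  [terminal]
18. n2.acc = true  [A.env > 7]
19. n10.live = 25  [25]
20. n10.env = 12  [B.hot + 13]
21. n10.tag = "wv"  ["wv"]
22. n12.key = -7  [terminal]
23. n11.hot = "nx"  ["nx"]
24. n11.live = true  [h.key > -8]
25. n13.key = 18  [terminal]
26. n10.acc = false  [A.live == A.env]
27. n1.val = false  [B.hot > -1]
28. n1.lab = "vn"  ["vn"]
29. n1.acc = false  [B.hot > -1]
30. n14.live = 19  [len(B₀.lab) + 17]
31. n14.env = -3  [len(B₀.lab) - 5]
32. n14.tag = "vnx"  [B₀.lab ++ "x"]
33. n15.live = false  [terminal]
34. n14.acc = false  [A.live > 19]
35. n16.hot = 14  [len(B₀.lab) + 12]
36. n17.live = 28  [B.hot + 14]
37. n17.env = 20  [20]
38. n17.tag = "kn"  ["kn"]
39. n18.live = 14  [A₀.env + A₀.live - 34]
40. n18.env = 12  [A₀.env - 8]
41. n18.tag = "knq"  [A₀.tag ++ "q"]
42. n19.idx = "ny"  [terminal]
43. n18.acc = true  [A.env > 11]
44. n17.acc = false  [not A₁.acc]
45. n16.val = true  [B.hot > 13]
46. n16.lab = "qp"  ["qp"]
47. n16.acc = true  [true]
48. n0.hot = "pvn"  ["p" ++ B₀.lab]
49. n0.live = true  [not B₀.acc]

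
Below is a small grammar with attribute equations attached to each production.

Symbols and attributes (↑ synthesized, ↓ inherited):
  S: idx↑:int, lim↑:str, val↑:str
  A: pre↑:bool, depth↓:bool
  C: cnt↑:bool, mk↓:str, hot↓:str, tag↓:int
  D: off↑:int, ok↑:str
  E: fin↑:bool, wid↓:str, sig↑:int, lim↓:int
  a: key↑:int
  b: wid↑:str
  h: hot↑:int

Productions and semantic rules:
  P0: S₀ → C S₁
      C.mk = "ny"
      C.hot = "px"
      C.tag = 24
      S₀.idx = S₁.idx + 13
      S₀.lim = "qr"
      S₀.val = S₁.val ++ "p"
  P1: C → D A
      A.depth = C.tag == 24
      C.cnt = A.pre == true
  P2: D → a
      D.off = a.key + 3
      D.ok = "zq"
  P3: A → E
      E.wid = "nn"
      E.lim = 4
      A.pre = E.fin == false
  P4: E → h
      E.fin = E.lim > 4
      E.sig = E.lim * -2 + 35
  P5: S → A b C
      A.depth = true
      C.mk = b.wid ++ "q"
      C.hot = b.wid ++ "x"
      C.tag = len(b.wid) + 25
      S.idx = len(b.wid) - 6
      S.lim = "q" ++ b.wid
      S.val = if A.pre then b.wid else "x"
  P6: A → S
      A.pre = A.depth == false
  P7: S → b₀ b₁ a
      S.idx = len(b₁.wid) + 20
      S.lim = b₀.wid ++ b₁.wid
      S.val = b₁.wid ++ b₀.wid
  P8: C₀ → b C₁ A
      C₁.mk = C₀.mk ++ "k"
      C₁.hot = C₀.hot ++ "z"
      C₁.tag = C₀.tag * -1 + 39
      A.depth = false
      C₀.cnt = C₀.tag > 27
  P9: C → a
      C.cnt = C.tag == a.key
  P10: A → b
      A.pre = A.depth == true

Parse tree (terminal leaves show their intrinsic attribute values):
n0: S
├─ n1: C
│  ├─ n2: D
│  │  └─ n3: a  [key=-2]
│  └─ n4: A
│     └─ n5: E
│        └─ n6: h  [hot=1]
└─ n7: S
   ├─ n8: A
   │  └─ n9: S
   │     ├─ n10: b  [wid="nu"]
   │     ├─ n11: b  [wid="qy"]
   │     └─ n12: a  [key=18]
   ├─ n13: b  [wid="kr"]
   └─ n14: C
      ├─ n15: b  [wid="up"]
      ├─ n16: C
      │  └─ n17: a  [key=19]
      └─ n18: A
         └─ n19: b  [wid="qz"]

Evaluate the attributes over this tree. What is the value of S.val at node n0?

1. n1.mk = "ny"  ["ny"]
2. n1.hot = "px"  ["px"]
3. n1.tag = 24  [24]
4. n3.key = -2  [terminal]
5. n2.off = 1  [a.key + 3]
6. n2.ok = "zq"  ["zq"]
7. n4.depth = true  [C.tag == 24]
8. n5.wid = "nn"  ["nn"]
9. n5.lim = 4  [4]
10. n6.hot = 1  [terminal]
11. n5.fin = false  [E.lim > 4]
12. n5.sig = 27  [E.lim * -2 + 35]
13. n4.pre = true  [E.fin == false]
14. n1.cnt = true  [A.pre == true]
15. n8.depth = true  [true]
16. n10.wid = "nu"  [terminal]
17. n11.wid = "qy"  [terminal]
18. n12.key = 18  [terminal]
19. n9.idx = 22  [len(b₁.wid) + 20]
20. n9.lim = "nuqy"  [b₀.wid ++ b₁.wid]
21. n9.val = "qynu"  [b₁.wid ++ b₀.wid]
22. n8.pre = false  [A.depth == false]
23. n13.wid = "kr"  [terminal]
24. n14.mk = "krq"  [b.wid ++ "q"]
25. n14.hot = "krx"  [b.wid ++ "x"]
26. n14.tag = 27  [len(b.wid) + 25]
27. n15.wid = "up"  [terminal]
28. n16.mk = "krqk"  [C₀.mk ++ "k"]
29. n16.hot = "krxz"  [C₀.hot ++ "z"]
30. n16.tag = 12  [C₀.tag * -1 + 39]
31. n17.key = 19  [terminal]
32. n16.cnt = false  [C.tag == a.key]
33. n18.depth = false  [false]
34. n19.wid = "qz"  [terminal]
35. n18.pre = false  [A.depth == true]
36. n14.cnt = false  [C₀.tag > 27]
37. n7.idx = -4  [len(b.wid) - 6]
38. n7.lim = "qkr"  ["q" ++ b.wid]
39. n7.val = "x"  [if A.pre then b.wid else "x"]
40. n0.idx = 9  [S₁.idx + 13]
41. n0.lim = "qr"  ["qr"]
42. n0.val = "xp"  [S₁.val ++ "p"]

"xp"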